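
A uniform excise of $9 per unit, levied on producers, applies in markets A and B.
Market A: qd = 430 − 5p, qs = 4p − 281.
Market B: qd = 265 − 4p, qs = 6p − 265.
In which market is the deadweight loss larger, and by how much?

Market B, by $7.2.

Market A: pre-tax p* = $79, q* = 35; post-tax q = 15; deadweight loss = $90.
Market B: pre-tax p* = $53, q* = 53; post-tax q = 31.4; deadweight loss = $97.2.
Difference: $90 vs $97.2 → market B is larger by $7.2.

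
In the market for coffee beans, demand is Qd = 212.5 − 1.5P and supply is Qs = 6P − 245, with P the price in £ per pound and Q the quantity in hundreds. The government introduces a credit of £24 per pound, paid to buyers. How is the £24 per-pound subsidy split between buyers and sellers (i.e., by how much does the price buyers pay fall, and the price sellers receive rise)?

Buyers gain £19.2 per pound; sellers gain £4.8 per pound.

Before the subsidy: set 212.5 − 1.5P = 6P − 245 → P* = £61, Q* = 121.
With a per-unit subsidy paid to buyers, each effectively pays P − 24, so demand becomes Qd = 212.5 − 1.5(P − 24).
New equilibrium: buyers pay £41.8, sellers receive £65.8, Q = 149.8. (Wedge: Pb − Ps = −24.)
Gain to buyers: £19.2; to sellers: £4.8. (They sum to £24.)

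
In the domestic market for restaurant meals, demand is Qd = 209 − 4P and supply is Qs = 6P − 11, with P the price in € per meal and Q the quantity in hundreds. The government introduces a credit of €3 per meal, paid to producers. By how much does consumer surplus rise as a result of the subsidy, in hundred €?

Consumer surplus rises by €224.28 hundred.

Without the subsidy, 209 − 4P = 6P − 11 gives 10P = 220, so P* = €22 and Q* = 121.
With a per-unit subsidy paid to producers, each receives P + 3 per unit sold, so supply becomes Qs = 6(P + 3) − 11.
New equilibrium: consumers pay €20.2, producers receive €23.2, Q = 128.2. (Wedge: Pb − Ps = −3.)
ΔCS is the trapezoid between Q = 128.2 and Q = 121 of height €1.8: ½ · (121 + 128.2) · 1.8 = €224.28.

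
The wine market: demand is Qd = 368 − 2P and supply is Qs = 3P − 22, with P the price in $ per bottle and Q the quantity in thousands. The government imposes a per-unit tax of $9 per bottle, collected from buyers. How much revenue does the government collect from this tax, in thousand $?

Tax revenue = $1810.8 thousand.

Without the tax, 368 − 2P = 3P − 22 gives 5P = 390, so P* = $78 and Q* = 212.
With the tax collected from buyers, demand (in seller-price terms) shifts: Qd = 368 − 2(P + 9).
Solving gives Q = 201.2 with buyers paying $83.4 and suppliers receiving $74.4 (the $9 wedge).
Revenue = t · Q = 9 · 201.2 = $1810.8.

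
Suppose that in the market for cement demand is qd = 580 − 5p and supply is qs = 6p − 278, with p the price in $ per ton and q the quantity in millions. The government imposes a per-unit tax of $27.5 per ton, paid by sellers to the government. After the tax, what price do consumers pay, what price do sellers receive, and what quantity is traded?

Before the tax: set 580 − 5p = 6p − 278 → p* = $78, q* = 190.
With the tax collected from sellers, supply shifts: qs = 6(p − 27.5) − 278.
New equilibrium: consumers pay $93, sellers receive $65.5, q = 115. (Wedge: pb − ps = 27.5.)
The less price-elastic side of the market bears the larger share of a per-unit tax.

Consumers pay $93; sellers receive $65.5; quantity = 115.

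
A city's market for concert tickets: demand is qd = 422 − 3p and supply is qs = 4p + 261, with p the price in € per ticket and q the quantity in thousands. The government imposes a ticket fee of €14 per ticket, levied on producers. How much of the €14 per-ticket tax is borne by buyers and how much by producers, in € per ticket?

Before the tax: set 422 − 3p = 4p + 261 → p* = €23, q* = 353.
With the tax collected from producers, supply shifts: qs = 4(p − 14) + 261.
New equilibrium: buyers pay €31, producers receive €17, q = 329. (Wedge: pb − ps = 14.)
Burden on buyers: €8; on producers: €6. (They sum to €14.)
The less price-elastic side of the market bears the larger share of a per-unit tax.

Buyers bear €8 per ticket; producers bear €6 per ticket.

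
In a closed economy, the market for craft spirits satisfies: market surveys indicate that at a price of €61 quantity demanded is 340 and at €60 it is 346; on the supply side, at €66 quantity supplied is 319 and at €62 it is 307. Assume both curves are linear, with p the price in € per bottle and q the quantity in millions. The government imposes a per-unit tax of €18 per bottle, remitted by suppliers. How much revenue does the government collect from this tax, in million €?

Tax revenue = €5040 million.

Demand slope: (346 − 340)/(60 − 61) = -6, so qd = 706 − 6p.
Supply slope: (307 − 319)/(62 − 66) = 3, so qs = 3p + 121.
Before the tax: set 706 − 6p = 3p + 121 → p* = €65, q* = 316.
With the tax collected from suppliers, supply shifts: qs = 3(p − 18) + 121.
New equilibrium: buyers pay €71, suppliers receive €53, q = 280. (Wedge: pb − ps = 18.)
Revenue = t · Q = 18 · 280 = €5040.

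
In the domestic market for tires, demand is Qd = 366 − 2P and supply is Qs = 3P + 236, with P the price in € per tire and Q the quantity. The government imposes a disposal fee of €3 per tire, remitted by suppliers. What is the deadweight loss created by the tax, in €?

Deadweight loss = €5.4.

Before the tax: set 366 − 2P = 3P + 236 → P* = €26, Q* = 314.
With the tax collected from suppliers, supply shifts: Qs = 3(P − 3) + 236.
Solving gives Q = 310.4 with buyers paying €27.8 and suppliers receiving €24.8 (the €3 wedge).
Quantity falls by |ΔQ| = |314 − 310.4| = 3.6.
DWL = ½ · t · |ΔQ| = ½ · 3 · 3.6 = €5.4.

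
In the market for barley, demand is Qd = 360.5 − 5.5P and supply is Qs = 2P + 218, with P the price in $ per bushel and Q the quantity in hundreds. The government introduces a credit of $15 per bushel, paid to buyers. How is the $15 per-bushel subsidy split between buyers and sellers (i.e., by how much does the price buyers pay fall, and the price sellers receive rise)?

Before the subsidy: set 360.5 − 5.5P = 2P + 218 → P* = $19, Q* = 256.
With a per-unit subsidy paid to buyers, each effectively pays P − 15, so demand becomes Qd = 360.5 − 5.5(P − 15).
Solving gives Q = 278 with buyers paying $15 and sellers receiving $30 (the $15 wedge).
Gain to buyers: $4; to sellers: $11. (They sum to $15.)

Buyers gain $4 per bushel; sellers gain $11 per bushel.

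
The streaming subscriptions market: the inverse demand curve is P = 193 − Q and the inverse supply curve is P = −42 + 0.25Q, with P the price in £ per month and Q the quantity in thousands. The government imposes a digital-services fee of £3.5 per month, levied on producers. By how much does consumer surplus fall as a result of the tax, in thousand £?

Inverting to Q(P) form: Qd = 193 − P; Qs = 4P + 168.
Without the tax, 193 − P = 4P + 168 gives 5P = 25, so P* = £5 and Q* = 188.
With the tax collected from producers, supply shifts: Qs = 4(P − 3.5) + 168.
New equilibrium: consumers pay £7.8, producers receive £4.3, Q = 185.2. (Wedge: Pb − Ps = 3.5.)
ΔCS is the trapezoid between Q = 185.2 and Q = 188 of height £2.8: ½ · (188 + 185.2) · 2.8 = £522.48.

Consumer surplus falls by £522.48 thousand.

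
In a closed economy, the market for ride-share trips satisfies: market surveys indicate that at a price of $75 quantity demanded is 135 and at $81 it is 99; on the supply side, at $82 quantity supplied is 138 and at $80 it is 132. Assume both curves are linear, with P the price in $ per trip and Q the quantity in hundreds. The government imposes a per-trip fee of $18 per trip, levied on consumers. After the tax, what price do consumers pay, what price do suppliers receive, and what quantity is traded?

Consumers pay $83; suppliers receive $65; quantity = 87.

Demand slope: (99 − 135)/(81 − 75) = -6, so Qd = 585 − 6P.
Supply slope: (132 − 138)/(80 − 82) = 3, so Qs = 3P − 108.
Without the tax, 585 − 6P = 3P − 108 gives 9P = 693, so P* = $77 and Q* = 123.
With the tax collected from consumers, demand (in seller-price terms) shifts: Qd = 585 − 6(P + 18).
New equilibrium: consumers pay $83, suppliers receive $65, Q = 87. (Wedge: Pb − Ps = 18.)
The less price-elastic side of the market bears the larger share of a per-unit tax.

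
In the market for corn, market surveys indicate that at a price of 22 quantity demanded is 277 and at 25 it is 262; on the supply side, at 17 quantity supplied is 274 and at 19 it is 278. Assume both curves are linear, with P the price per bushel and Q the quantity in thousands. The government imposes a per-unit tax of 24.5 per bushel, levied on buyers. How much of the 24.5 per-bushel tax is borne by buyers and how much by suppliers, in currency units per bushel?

Demand slope: (262 − 277)/(25 − 22) = -5, so Qd = 387 − 5P.
Supply slope: (278 − 274)/(19 − 17) = 2, so Qs = 2P + 240.
Without the tax, 387 − 5P = 2P + 240 gives 7P = 147, so P* = 21 and Q* = 282.
With the tax collected from buyers, demand (in seller-price terms) shifts: Qd = 387 − 5(P + 24.5).
New equilibrium: buyers pay 28, suppliers receive 3.5, Q = 247. (Wedge: Pb − Ps = 24.5.)
Burden on buyers: 7; on suppliers: 17.5. (They sum to 24.5.)

Buyers bear 7 per bushel; suppliers bear 17.5 per bushel.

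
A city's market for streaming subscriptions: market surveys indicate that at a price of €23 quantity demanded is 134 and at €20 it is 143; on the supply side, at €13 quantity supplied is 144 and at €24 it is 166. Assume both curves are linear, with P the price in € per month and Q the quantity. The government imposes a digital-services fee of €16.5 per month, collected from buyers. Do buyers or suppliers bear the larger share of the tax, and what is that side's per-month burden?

Suppliers bear the larger share: €9.9 per month.

Demand slope: (143 − 134)/(20 − 23) = -3, so Qd = 203 − 3P.
Supply slope: (166 − 144)/(24 − 13) = 2, so Qs = 2P + 118.
Before the tax: set 203 − 3P = 2P + 118 → P* = €17, Q* = 152.
With the tax collected from buyers, demand (in seller-price terms) shifts: Qd = 203 − 3(P + 16.5).
Solving gives Q = 132.2 with buyers paying €23.6 and suppliers receiving €7.1 (the €16.5 wedge).
Per-month burden: buyers €6.6, suppliers €9.9.
Suppliers take the larger share because supply is less price-elastic here (demand slope 3 vs supply slope 2).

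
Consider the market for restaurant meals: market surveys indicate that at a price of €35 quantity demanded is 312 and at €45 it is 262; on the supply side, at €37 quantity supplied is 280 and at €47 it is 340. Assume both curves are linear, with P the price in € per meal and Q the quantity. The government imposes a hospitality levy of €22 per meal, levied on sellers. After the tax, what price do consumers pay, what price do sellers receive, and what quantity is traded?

Demand slope: (262 − 312)/(45 − 35) = -5, so Qd = 487 − 5P.
Supply slope: (340 − 280)/(47 − 37) = 6, so Qs = 6P + 58.
Without the tax, 487 − 5P = 6P + 58 gives 11P = 429, so P* = €39 and Q* = 292.
With the tax collected from sellers, supply shifts: Qs = 6(P − 22) + 58.
Solving gives Q = 232 with consumers paying €51 and sellers receiving €29 (the €22 wedge).

Consumers pay €51; sellers receive €29; quantity = 232.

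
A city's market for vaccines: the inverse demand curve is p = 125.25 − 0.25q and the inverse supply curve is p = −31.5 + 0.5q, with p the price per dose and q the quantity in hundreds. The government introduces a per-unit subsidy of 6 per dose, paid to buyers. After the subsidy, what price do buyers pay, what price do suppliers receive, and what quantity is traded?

Inverting to q(p) form: qd = 501 − 4p; qs = 2p + 63.
Without the subsidy, 501 − 4p = 2p + 63 gives 6p = 438, so p* = 73 and q* = 209.
With a per-unit subsidy paid to buyers, each effectively pays p − 6, so demand becomes qd = 501 − 4(p − 6).
Solving gives q = 217 with buyers paying 71 and suppliers receiving 77 (the 6 wedge).

Buyers pay 71; suppliers receive 77; quantity = 217.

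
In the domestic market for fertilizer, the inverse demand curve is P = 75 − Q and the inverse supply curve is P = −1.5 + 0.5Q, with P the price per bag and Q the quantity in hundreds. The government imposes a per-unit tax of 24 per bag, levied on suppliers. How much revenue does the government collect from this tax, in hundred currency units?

Tax revenue = 840 hundred.

Rewrite in direct form: Qd = 75 − P and Qs = 2P + 3.
Without the tax, 75 − P = 2P + 3 gives 3P = 72, so P* = 24 and Q* = 51.
With the tax collected from suppliers, supply shifts: Qs = 2(P − 24) + 3.
New equilibrium: consumers pay 40, suppliers receive 16, Q = 35. (Wedge: Pb − Ps = 24.)
Revenue = t · Q = 24 · 35 = 840.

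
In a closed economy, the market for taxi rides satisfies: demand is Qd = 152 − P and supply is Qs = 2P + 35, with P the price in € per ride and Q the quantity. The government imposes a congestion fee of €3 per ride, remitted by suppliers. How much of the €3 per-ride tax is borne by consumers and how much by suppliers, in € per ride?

Consumers bear €2 per ride; suppliers bear €1 per ride.

Without the tax, 152 − P = 2P + 35 gives 3P = 117, so P* = €39 and Q* = 113.
With the tax collected from suppliers, supply shifts: Qs = 2(P − 3) + 35.
New equilibrium: consumers pay €41, suppliers receive €38, Q = 111. (Wedge: Pb − Ps = 3.)
Burden on consumers: €2; on suppliers: €1. (They sum to €3.)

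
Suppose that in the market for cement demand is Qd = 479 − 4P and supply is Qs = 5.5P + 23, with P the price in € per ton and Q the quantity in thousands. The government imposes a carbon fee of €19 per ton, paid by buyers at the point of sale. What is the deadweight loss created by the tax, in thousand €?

Without the tax, 479 − 4P = 5.5P + 23 gives 9.5P = 456, so P* = €48 and Q* = 287.
With the tax collected from buyers, demand (in seller-price terms) shifts: Qd = 479 − 4(P + 19).
Solving gives Q = 243 with buyers paying €59 and producers receiving €40 (the €19 wedge).
Quantity falls by |ΔQ| = |287 − 243| = 44.
DWL = ½ · t · |ΔQ| = ½ · 19 · 44 = €418.

Deadweight loss = €418 thousand.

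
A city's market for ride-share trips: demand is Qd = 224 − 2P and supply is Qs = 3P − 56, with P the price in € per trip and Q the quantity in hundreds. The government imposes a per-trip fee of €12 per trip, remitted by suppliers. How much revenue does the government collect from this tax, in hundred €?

Before the tax: set 224 − 2P = 3P − 56 → P* = €56, Q* = 112.
With the tax collected from suppliers, supply shifts: Qs = 3(P − 12) − 56.
Solving gives Q = 97.6 with buyers paying €63.2 and suppliers receiving €51.2 (the €12 wedge).
Revenue = t · Q = 12 · 97.6 = €1171.2.

Tax revenue = €1171.2 hundred.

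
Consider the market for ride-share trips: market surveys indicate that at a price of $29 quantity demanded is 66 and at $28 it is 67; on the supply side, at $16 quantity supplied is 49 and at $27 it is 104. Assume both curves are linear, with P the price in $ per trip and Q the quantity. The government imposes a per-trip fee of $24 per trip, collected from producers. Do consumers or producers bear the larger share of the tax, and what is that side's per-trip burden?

Demand slope: (67 − 66)/(28 − 29) = -1, so Qd = 95 − P.
Supply slope: (104 − 49)/(27 − 16) = 5, so Qs = 5P − 31.
Before the tax: set 95 − P = 5P − 31 → P* = $21, Q* = 74.
With the tax collected from producers, supply shifts: Qs = 5(P − 24) − 31.
Solving gives Q = 54 with consumers paying $41 and producers receiving $17 (the $24 wedge).
Per-trip burden: consumers $20, producers $4.
Consumers take the larger share because demand is less price-elastic here (demand slope 1 vs supply slope 5).

Consumers bear the larger share: $20 per trip.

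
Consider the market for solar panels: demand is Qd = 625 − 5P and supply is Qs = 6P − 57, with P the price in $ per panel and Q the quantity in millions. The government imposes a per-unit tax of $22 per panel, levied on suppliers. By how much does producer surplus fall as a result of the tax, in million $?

Without the tax, 625 − 5P = 6P − 57 gives 11P = 682, so P* = $62 and Q* = 315.
With the tax collected from suppliers, supply shifts: Qs = 6(P − 22) − 57.
New equilibrium: consumers pay $74, suppliers receive $52, Q = 255. (Wedge: Pb − Ps = 22.)
ΔPS is the trapezoid between Q = 255 and Q = 315 of height $10: ½ · (315 + 255) · 10 = $2850.

Producer surplus falls by $2850 million.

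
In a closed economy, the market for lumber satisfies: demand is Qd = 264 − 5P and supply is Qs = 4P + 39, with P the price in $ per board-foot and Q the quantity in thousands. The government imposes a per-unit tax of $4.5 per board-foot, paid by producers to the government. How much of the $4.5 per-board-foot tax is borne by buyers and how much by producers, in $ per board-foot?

Without the tax, 264 − 5P = 4P + 39 gives 9P = 225, so P* = $25 and Q* = 139.
With the tax collected from producers, supply shifts: Qs = 4(P − 4.5) + 39.
New equilibrium: buyers pay $27, producers receive $22.5, Q = 129. (Wedge: Pb − Ps = 4.5.)
Burden on buyers: $2; on producers: $2.5. (They sum to $4.5.)
The less price-elastic side of the market bears the larger share of a per-unit tax.

Buyers bear $2 per board-foot; producers bear $2.5 per board-foot.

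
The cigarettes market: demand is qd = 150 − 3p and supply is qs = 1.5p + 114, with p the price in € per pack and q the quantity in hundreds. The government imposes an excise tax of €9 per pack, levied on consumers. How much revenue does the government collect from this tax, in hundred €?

Before the tax: set 150 − 3p = 1.5p + 114 → p* = €8, q* = 126.
With the tax collected from consumers, demand (in seller-price terms) shifts: qd = 150 − 3(p + 9).
Solving gives q = 117 with consumers paying €11 and sellers receiving €2 (the €9 wedge).
Revenue = t · Q = 9 · 117 = €1053.

Tax revenue = €1053 hundred.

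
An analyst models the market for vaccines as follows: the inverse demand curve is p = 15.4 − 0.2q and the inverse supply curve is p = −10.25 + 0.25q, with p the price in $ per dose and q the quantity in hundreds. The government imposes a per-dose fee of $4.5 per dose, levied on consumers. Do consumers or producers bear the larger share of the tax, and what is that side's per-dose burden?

Producers bear the larger share: $2.5 per dose.

Inverting to q(p) form: qd = 77 − 5p; qs = 4p + 41.
Before the tax: set 77 − 5p = 4p + 41 → p* = $4, q* = 57.
With the tax collected from consumers, demand (in seller-price terms) shifts: qd = 77 − 5(p + 4.5).
Solving gives q = 47 with consumers paying $6 and producers receiving $1.5 (the $4.5 wedge).
Per-dose burden: consumers $2, producers $2.5.
Producers take the larger share because supply is less price-elastic here (demand slope 5 vs supply slope 4).
The less price-elastic side of the market bears the larger share of a per-unit tax.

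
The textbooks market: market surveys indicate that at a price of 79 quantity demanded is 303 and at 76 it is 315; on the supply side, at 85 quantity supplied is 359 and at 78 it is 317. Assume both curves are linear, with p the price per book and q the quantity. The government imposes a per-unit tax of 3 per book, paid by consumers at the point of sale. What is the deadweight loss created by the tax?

Deadweight loss = 10.8.

Demand slope: (315 − 303)/(76 − 79) = -4, so qd = 619 − 4p.
Supply slope: (317 − 359)/(78 − 85) = 6, so qs = 6p − 151.
Before the tax: set 619 − 4p = 6p − 151 → p* = 77, q* = 311.
With the tax collected from consumers, demand (in seller-price terms) shifts: qd = 619 − 4(p + 3).
Solving gives q = 303.8 with consumers paying 78.8 and suppliers receiving 75.8 (the 3 wedge).
Quantity falls by |ΔQ| = |311 − 303.8| = 7.2.
DWL = ½ · t · |ΔQ| = ½ · 3 · 7.2 = 10.8.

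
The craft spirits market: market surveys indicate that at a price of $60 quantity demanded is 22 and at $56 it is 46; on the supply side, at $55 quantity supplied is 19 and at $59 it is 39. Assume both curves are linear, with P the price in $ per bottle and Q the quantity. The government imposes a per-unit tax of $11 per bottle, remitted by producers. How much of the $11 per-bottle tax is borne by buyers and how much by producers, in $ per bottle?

Buyers bear $5 per bottle; producers bear $6 per bottle.

Demand slope: (46 − 22)/(56 − 60) = -6, so Qd = 382 − 6P.
Supply slope: (39 − 19)/(59 − 55) = 5, so Qs = 5P − 256.
Without the tax, 382 − 6P = 5P − 256 gives 11P = 638, so P* = $58 and Q* = 34.
With the tax collected from producers, supply shifts: Qs = 5(P − 11) − 256.
New equilibrium: buyers pay $63, producers receive $52, Q = 4. (Wedge: Pb − Ps = 11.)
Burden on buyers: $5; on producers: $6. (They sum to $11.)
The less price-elastic side of the market bears the larger share of a per-unit tax.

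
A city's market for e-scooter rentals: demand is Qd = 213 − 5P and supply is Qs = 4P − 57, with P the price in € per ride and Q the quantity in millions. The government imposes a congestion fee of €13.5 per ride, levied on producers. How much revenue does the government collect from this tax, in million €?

Without the tax, 213 − 5P = 4P − 57 gives 9P = 270, so P* = €30 and Q* = 63.
With the tax collected from producers, supply shifts: Qs = 4(P − 13.5) − 57.
Solving gives Q = 33 with consumers paying €36 and producers receiving €22.5 (the €13.5 wedge).
Revenue = t · Q = 13.5 · 33 = €445.5.

Tax revenue = €445.5 million.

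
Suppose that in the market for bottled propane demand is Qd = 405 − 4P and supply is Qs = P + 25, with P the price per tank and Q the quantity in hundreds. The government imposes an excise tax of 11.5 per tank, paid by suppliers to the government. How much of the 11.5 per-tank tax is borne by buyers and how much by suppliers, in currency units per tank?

Buyers bear 2.3 per tank; suppliers bear 9.2 per tank.

Without the tax, 405 − 4P = P + 25 gives 5P = 380, so P* = 76 and Q* = 101.
With the tax collected from suppliers, supply shifts: Qs = (P − 11.5) + 25.
New equilibrium: buyers pay 78.3, suppliers receive 66.8, Q = 91.8. (Wedge: Pb − Ps = 11.5.)
Burden on buyers: 2.3; on suppliers: 9.2. (They sum to 11.5.)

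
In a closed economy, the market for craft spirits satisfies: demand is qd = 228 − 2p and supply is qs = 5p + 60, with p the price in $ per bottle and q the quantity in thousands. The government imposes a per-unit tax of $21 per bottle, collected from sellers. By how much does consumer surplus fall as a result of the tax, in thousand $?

Before the tax: set 228 − 2p = 5p + 60 → p* = $24, q* = 180.
With the tax collected from sellers, supply shifts: qs = 5(p − 21) + 60.
New equilibrium: consumers pay $39, sellers receive $18, q = 150. (Wedge: pb − ps = 21.)
ΔCS is the trapezoid between Q = 150 and Q = 180 of height $15: ½ · (180 + 150) · 15 = $2475.

Consumer surplus falls by $2475 thousand.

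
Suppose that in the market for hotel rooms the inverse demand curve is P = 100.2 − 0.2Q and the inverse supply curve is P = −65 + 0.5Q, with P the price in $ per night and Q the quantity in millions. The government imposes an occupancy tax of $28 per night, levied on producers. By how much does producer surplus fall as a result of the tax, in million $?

Inverting to Q(P) form: Qd = 501 − 5P; Qs = 2P + 130.
Without the tax, 501 − 5P = 2P + 130 gives 7P = 371, so P* = $53 and Q* = 236.
With the tax collected from producers, supply shifts: Qs = 2(P − 28) + 130.
Solving gives Q = 196 with consumers paying $61 and producers receiving $33 (the $28 wedge).
ΔPS is the trapezoid between Q = 196 and Q = 236 of height $20: ½ · (236 + 196) · 20 = $4320.

Producer surplus falls by $4320 million.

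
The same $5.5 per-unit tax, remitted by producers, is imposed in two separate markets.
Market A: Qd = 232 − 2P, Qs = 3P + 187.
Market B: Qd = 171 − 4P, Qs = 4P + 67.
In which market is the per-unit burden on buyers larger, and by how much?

Market A: pre-tax P* = $9, Q* = 214; post-tax Q = 207.4; per-unit burden on buyers = $3.3.
Market B: pre-tax P* = $13, Q* = 119; post-tax Q = 108; per-unit burden on buyers = $2.75.
Difference: $3.3 vs $2.75 → market A is larger by $0.55.

Market A, by $0.55.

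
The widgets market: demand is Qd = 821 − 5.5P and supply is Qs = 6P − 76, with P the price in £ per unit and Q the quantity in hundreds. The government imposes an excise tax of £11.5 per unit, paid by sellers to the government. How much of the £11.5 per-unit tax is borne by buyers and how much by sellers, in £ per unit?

Buyers bear £6 per unit; sellers bear £5.5 per unit.

Without the tax, 821 − 5.5P = 6P − 76 gives 11.5P = 897, so P* = £78 and Q* = 392.
With the tax collected from sellers, supply shifts: Qs = 6(P − 11.5) − 76.
Solving gives Q = 359 with buyers paying £84 and sellers receiving £72.5 (the £11.5 wedge).
Burden on buyers: £6; on sellers: £5.5. (They sum to £11.5.)
The less price-elastic side of the market bears the larger share of a per-unit tax.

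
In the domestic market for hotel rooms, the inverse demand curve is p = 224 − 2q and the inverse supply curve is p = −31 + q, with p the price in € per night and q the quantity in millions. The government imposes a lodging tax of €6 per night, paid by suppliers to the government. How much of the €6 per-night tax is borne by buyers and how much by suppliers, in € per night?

Inverting to q(p) form: qd = 112 − 0.5p; qs = p + 31.
Before the tax: set 112 − 0.5p = p + 31 → p* = €54, q* = 85.
With the tax collected from suppliers, supply shifts: qs = (p − 6) + 31.
Solving gives q = 83 with buyers paying €58 and suppliers receiving €52 (the €6 wedge).
Burden on buyers: €4; on suppliers: €2. (They sum to €6.)
The less price-elastic side of the market bears the larger share of a per-unit tax.

Buyers bear €4 per night; suppliers bear €2 per night.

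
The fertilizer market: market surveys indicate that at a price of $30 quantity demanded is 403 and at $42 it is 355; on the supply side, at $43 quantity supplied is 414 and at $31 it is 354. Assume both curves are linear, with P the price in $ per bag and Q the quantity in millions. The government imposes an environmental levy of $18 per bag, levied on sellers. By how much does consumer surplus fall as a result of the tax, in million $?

Consumer surplus falls by $3590 million.

Demand slope: (355 − 403)/(42 − 30) = -4, so Qd = 523 − 4P.
Supply slope: (354 − 414)/(31 − 43) = 5, so Qs = 5P + 199.
Before the tax: set 523 − 4P = 5P + 199 → P* = $36, Q* = 379.
With the tax collected from sellers, supply shifts: Qs = 5(P − 18) + 199.
New equilibrium: consumers pay $46, sellers receive $28, Q = 339. (Wedge: Pb − Ps = 18.)
ΔCS is the trapezoid between Q = 339 and Q = 379 of height $10: ½ · (379 + 339) · 10 = $3590.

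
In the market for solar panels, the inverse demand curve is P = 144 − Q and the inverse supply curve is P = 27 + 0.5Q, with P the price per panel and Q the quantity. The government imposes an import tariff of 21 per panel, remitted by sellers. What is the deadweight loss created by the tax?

Rewrite in direct form: Qd = 144 − P and Qs = 2P − 54.
Before the tax: set 144 − P = 2P − 54 → P* = 66, Q* = 78.
With the tax collected from sellers, supply shifts: Qs = 2(P − 21) − 54.
New equilibrium: buyers pay 80, sellers receive 59, Q = 64. (Wedge: Pb − Ps = 21.)
Quantity falls by |ΔQ| = |78 − 64| = 14.
DWL = ½ · t · |ΔQ| = ½ · 21 · 14 = 147.

Deadweight loss = 147.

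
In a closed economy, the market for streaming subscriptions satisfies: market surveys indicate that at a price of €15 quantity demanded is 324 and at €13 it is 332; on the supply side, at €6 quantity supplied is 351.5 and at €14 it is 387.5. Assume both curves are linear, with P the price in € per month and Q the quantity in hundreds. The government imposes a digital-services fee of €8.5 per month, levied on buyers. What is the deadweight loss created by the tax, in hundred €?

Demand slope: (332 − 324)/(13 − 15) = -4, so Qd = 384 − 4P.
Supply slope: (387.5 − 351.5)/(14 − 6) = 4.5, so Qs = 4.5P + 324.5.
Without the tax, 384 − 4P = 4.5P + 324.5 gives 8.5P = 59.5, so P* = €7 and Q* = 356.
With the tax collected from buyers, demand (in seller-price terms) shifts: Qd = 384 − 4(P + 8.5).
New equilibrium: buyers pay €11.5, sellers receive €3, Q = 338. (Wedge: Pb − Ps = 8.5.)
Quantity falls by |ΔQ| = |356 − 338| = 18.
DWL = ½ · t · |ΔQ| = ½ · 8.5 · 18 = €76.5.

Deadweight loss = €76.5 hundred.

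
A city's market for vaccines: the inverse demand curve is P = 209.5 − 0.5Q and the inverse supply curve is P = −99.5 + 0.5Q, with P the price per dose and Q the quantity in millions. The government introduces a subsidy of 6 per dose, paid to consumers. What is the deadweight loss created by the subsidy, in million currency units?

Rewrite in direct form: Qd = 419 − 2P and Qs = 2P + 199.
Without the subsidy, 419 − 2P = 2P + 199 gives 4P = 220, so P* = 55 and Q* = 309.
With a per-unit subsidy paid to consumers, each effectively pays P − 6, so demand becomes Qd = 419 − 2(P − 6).
Solving gives Q = 315 with consumers paying 52 and suppliers receiving 58 (the 6 wedge).
Quantity rises by |ΔQ| = |309 − 315| = 6.
DWL = ½ · t · |ΔQ| = ½ · 6 · 6 = 18.

Deadweight loss = 18 million.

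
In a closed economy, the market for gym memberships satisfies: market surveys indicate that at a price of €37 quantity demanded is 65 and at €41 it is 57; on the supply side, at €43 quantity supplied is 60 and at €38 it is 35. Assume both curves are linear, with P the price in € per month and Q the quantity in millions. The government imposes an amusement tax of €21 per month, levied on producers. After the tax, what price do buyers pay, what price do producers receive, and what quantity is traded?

Buyers pay €57; producers receive €36; quantity = 25.

Demand slope: (57 − 65)/(41 − 37) = -2, so Qd = 139 − 2P.
Supply slope: (35 − 60)/(38 − 43) = 5, so Qs = 5P − 155.
Without the tax, 139 − 2P = 5P − 155 gives 7P = 294, so P* = €42 and Q* = 55.
With the tax collected from producers, supply shifts: Qs = 5(P − 21) − 155.
New equilibrium: buyers pay €57, producers receive €36, Q = 25. (Wedge: Pb − Ps = 21.)
The less price-elastic side of the market bears the larger share of a per-unit tax.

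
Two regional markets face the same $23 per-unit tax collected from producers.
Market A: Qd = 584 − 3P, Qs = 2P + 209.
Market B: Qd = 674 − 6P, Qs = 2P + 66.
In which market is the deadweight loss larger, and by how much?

Market B, by $79.35.

Market A: pre-tax P* = $75, Q* = 359; post-tax Q = 331.4; deadweight loss = $317.4.
Market B: pre-tax P* = $76, Q* = 218; post-tax Q = 183.5; deadweight loss = $396.75.
Difference: $317.4 vs $396.75 → market B is larger by $79.35.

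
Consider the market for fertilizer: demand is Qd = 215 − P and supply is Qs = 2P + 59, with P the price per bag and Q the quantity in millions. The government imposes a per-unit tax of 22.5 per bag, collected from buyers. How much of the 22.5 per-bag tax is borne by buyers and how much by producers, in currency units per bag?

Without the tax, 215 − P = 2P + 59 gives 3P = 156, so P* = 52 and Q* = 163.
With the tax collected from buyers, demand (in seller-price terms) shifts: Qd = 215 − (P + 22.5).
Solving gives Q = 148 with buyers paying 67 and producers receiving 44.5 (the 22.5 wedge).
Burden on buyers: 15; on producers: 7.5. (They sum to 22.5.)
The less price-elastic side of the market bears the larger share of a per-unit tax.

Buyers bear 15 per bag; producers bear 7.5 per bag.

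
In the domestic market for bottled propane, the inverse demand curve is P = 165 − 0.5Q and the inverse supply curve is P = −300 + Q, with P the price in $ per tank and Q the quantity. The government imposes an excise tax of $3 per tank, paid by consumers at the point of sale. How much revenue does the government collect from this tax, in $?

Rewrite in direct form: Qd = 330 − 2P and Qs = P + 300.
Before the tax: set 330 − 2P = P + 300 → P* = $10, Q* = 310.
With the tax collected from consumers, demand (in seller-price terms) shifts: Qd = 330 − 2(P + 3).
New equilibrium: consumers pay $11, sellers receive $8, Q = 308. (Wedge: Pb − Ps = 3.)
Revenue = t · Q = 3 · 308 = $924.

Tax revenue = $924.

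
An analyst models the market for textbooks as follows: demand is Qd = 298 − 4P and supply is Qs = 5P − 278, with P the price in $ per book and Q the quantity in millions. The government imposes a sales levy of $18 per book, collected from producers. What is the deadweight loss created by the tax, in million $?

Deadweight loss = $360 million.

Without the tax, 298 − 4P = 5P − 278 gives 9P = 576, so P* = $64 and Q* = 42.
With the tax collected from producers, supply shifts: Qs = 5(P − 18) − 278.
Solving gives Q = 2 with consumers paying $74 and producers receiving $56 (the $18 wedge).
Quantity falls by |ΔQ| = |42 − 2| = 40.
DWL = ½ · t · |ΔQ| = ½ · 18 · 40 = $360.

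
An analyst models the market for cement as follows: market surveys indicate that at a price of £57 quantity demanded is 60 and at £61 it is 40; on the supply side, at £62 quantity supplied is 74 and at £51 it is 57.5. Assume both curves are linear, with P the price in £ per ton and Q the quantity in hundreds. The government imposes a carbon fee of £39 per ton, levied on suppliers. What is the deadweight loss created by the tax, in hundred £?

Demand slope: (40 − 60)/(61 − 57) = -5, so Qd = 345 − 5P.
Supply slope: (57.5 − 74)/(51 − 62) = 1.5, so Qs = 1.5P − 19.
Without the tax, 345 − 5P = 1.5P − 19 gives 6.5P = 364, so P* = £56 and Q* = 65.
With the tax collected from suppliers, supply shifts: Qs = 1.5(P − 39) − 19.
New equilibrium: consumers pay £65, suppliers receive £26, Q = 20. (Wedge: Pb − Ps = 39.)
Quantity falls by |ΔQ| = |65 − 20| = 45.
DWL = ½ · t · |ΔQ| = ½ · 39 · 45 = £877.5.

Deadweight loss = £877.5 hundred.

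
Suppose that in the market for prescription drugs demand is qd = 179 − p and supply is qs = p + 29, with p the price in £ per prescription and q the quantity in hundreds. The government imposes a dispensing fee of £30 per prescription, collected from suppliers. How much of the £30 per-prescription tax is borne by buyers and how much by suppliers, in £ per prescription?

Buyers bear £15 per prescription; suppliers bear £15 per prescription.

Without the tax, 179 − p = p + 29 gives 2p = 150, so p* = £75 and q* = 104.
With the tax collected from suppliers, supply shifts: qs = (p − 30) + 29.
New equilibrium: buyers pay £90, suppliers receive £60, q = 89. (Wedge: pb − ps = 30.)
Burden on buyers: £15; on suppliers: £15. (They sum to £30.)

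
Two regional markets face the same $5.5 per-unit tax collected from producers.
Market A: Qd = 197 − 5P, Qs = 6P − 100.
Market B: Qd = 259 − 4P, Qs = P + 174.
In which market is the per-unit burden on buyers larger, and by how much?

Market A: pre-tax P* = $27, Q* = 62; post-tax Q = 47; per-unit burden on buyers = $3.
Market B: pre-tax P* = $17, Q* = 191; post-tax Q = 186.6; per-unit burden on buyers = $1.1.
Difference: $3 vs $1.1 → market A is larger by $1.9.

Market A, by $1.9.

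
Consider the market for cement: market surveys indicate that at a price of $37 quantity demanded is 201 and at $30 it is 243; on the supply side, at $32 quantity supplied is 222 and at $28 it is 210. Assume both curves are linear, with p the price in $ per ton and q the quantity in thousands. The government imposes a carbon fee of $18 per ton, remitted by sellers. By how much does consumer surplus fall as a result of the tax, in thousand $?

Demand slope: (243 − 201)/(30 − 37) = -6, so qd = 423 − 6p.
Supply slope: (210 − 222)/(28 − 32) = 3, so qs = 3p + 126.
Without the tax, 423 − 6p = 3p + 126 gives 9p = 297, so p* = $33 and q* = 225.
With the tax collected from sellers, supply shifts: qs = 3(p − 18) + 126.
Solving gives q = 189 with consumers paying $39 and sellers receiving $21 (the $18 wedge).
ΔCS is the trapezoid between Q = 189 and Q = 225 of height $6: ½ · (225 + 189) · 6 = $1242.

Consumer surplus falls by $1242 thousand.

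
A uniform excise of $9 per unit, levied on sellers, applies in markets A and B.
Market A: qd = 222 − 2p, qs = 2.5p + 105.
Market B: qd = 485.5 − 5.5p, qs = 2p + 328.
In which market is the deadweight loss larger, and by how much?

Market B, by $14.4.

Market A: pre-tax p* = $26, q* = 170; post-tax q = 160; deadweight loss = $45.
Market B: pre-tax p* = $21, q* = 370; post-tax q = 356.8; deadweight loss = $59.4.
Difference: $45 vs $59.4 → market B is larger by $14.4.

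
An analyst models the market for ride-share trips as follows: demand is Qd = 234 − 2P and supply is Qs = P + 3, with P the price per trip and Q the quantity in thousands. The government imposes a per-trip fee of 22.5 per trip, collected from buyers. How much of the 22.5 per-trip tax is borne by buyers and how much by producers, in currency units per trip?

Without the tax, 234 − 2P = P + 3 gives 3P = 231, so P* = 77 and Q* = 80.
With the tax collected from buyers, demand (in seller-price terms) shifts: Qd = 234 − 2(P + 22.5).
Solving gives Q = 65 with buyers paying 84.5 and producers receiving 62 (the 22.5 wedge).
Burden on buyers: 7.5; on producers: 15. (They sum to 22.5.)
The less price-elastic side of the market bears the larger share of a per-unit tax.

Buyers bear 7.5 per trip; producers bear 15 per trip.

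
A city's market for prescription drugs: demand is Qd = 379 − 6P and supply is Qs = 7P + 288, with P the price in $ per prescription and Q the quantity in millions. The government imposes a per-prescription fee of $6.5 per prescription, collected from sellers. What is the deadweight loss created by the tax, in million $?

Without the tax, 379 − 6P = 7P + 288 gives 13P = 91, so P* = $7 and Q* = 337.
With the tax collected from sellers, supply shifts: Qs = 7(P − 6.5) + 288.
Solving gives Q = 316 with consumers paying $10.5 and sellers receiving $4 (the $6.5 wedge).
Quantity falls by |ΔQ| = |337 − 316| = 21.
DWL = ½ · t · |ΔQ| = ½ · 6.5 · 21 = $68.25.

Deadweight loss = $68.25 million.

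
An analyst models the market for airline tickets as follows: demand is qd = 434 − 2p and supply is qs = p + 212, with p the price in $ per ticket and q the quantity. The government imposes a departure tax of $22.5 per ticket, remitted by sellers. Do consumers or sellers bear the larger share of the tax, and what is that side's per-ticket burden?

Sellers bear the larger share: $15 per ticket.

Before the tax: set 434 − 2p = p + 212 → p* = $74, q* = 286.
With the tax collected from sellers, supply shifts: qs = (p − 22.5) + 212.
New equilibrium: consumers pay $81.5, sellers receive $59, q = 271. (Wedge: pb − ps = 22.5.)
Per-ticket burden: consumers $7.5, sellers $15.
Sellers take the larger share because supply is less price-elastic here (demand slope 2 vs supply slope 1).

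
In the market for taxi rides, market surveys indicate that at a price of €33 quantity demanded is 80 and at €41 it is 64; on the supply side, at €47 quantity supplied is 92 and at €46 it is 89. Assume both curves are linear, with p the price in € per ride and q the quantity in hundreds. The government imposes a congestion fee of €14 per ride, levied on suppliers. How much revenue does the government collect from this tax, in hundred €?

Demand slope: (64 − 80)/(41 − 33) = -2, so qd = 146 − 2p.
Supply slope: (89 − 92)/(46 − 47) = 3, so qs = 3p − 49.
Without the tax, 146 − 2p = 3p − 49 gives 5p = 195, so p* = €39 and q* = 68.
With the tax collected from suppliers, supply shifts: qs = 3(p − 14) − 49.
Solving gives q = 51.2 with buyers paying €47.4 and suppliers receiving €33.4 (the €14 wedge).
Revenue = t · Q = 14 · 51.2 = €716.8.

Tax revenue = €716.8 hundred.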